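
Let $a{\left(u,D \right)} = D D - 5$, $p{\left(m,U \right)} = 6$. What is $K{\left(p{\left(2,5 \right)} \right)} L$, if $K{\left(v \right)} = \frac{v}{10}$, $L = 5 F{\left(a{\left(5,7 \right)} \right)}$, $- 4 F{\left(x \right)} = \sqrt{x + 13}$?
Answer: $- \frac{3 \sqrt{57}}{4} \approx -5.6624$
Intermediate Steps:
$a{\left(u,D \right)} = -5 + D^{2}$ ($a{\left(u,D \right)} = D^{2} - 5 = -5 + D^{2}$)
$F{\left(x \right)} = - \frac{\sqrt{13 + x}}{4}$ ($F{\left(x \right)} = - \frac{\sqrt{x + 13}}{4} = - \frac{\sqrt{13 + x}}{4}$)
$L = - \frac{5 \sqrt{57}}{4}$ ($L = 5 \left(- \frac{\sqrt{13 - \left(5 - 7^{2}\right)}}{4}\right) = 5 \left(- \frac{\sqrt{13 + \left(-5 + 49\right)}}{4}\right) = 5 \left(- \frac{\sqrt{13 + 44}}{4}\right) = 5 \left(- \frac{\sqrt{57}}{4}\right) = - \frac{5 \sqrt{57}}{4} \approx -9.4373$)
$K{\left(v \right)} = \frac{v}{10}$ ($K{\left(v \right)} = v \frac{1}{10} = \frac{v}{10}$)
$K{\left(p{\left(2,5 \right)} \right)} L = \frac{1}{10} \cdot 6 \left(- \frac{5 \sqrt{57}}{4}\right) = \frac{3 \left(- \frac{5 \sqrt{57}}{4}\right)}{5} = - \frac{3 \sqrt{57}}{4}$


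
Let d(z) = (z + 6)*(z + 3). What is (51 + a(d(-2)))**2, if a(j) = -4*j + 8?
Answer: 1849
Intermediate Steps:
d(z) = (3 + z)*(6 + z) (d(z) = (6 + z)*(3 + z) = (3 + z)*(6 + z))
a(j) = 8 - 4*j
(51 + a(d(-2)))**2 = (51 + (8 - 4*(18 + (-2)**2 + 9*(-2))))**2 = (51 + (8 - 4*(18 + 4 - 18)))**2 = (51 + (8 - 4*4))**2 = (51 + (8 - 16))**2 = (51 - 8)**2 = 43**2 = 1849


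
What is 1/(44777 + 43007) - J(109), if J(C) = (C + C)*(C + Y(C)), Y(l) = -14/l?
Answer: -2083465455/87784 ≈ -23734.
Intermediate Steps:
J(C) = 2*C*(C - 14/C) (J(C) = (C + C)*(C - 14/C) = (2*C)*(C - 14/C) = 2*C*(C - 14/C))
1/(44777 + 43007) - J(109) = 1/(44777 + 43007) - (-28 + 2*109²) = 1/87784 - (-28 + 2*11881) = 1/87784 - (-28 + 23762) = 1/87784 - 1*23734 = 1/87784 - 23734 = -2083465455/87784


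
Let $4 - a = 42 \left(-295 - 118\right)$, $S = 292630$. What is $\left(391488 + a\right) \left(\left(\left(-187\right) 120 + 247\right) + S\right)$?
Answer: $110564922206$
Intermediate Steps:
$a = 17350$ ($a = 4 - 42 \left(-295 - 118\right) = 4 - 42 \left(-413\right) = 4 - -17346 = 4 + 17346 = 17350$)
$\left(391488 + a\right) \left(\left(\left(-187\right) 120 + 247\right) + S\right) = \left(391488 + 17350\right) \left(\left(\left(-187\right) 120 + 247\right) + 292630\right) = 408838 \left(\left(-22440 + 247\right) + 292630\right) = 408838 \left(-22193 + 292630\right) = 408838 \cdot 270437 = 110564922206$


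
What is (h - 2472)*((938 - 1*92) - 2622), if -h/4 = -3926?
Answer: -23500032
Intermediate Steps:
h = 15704 (h = -4*(-3926) = 15704)
(h - 2472)*((938 - 1*92) - 2622) = (15704 - 2472)*((938 - 1*92) - 2622) = 13232*((938 - 92) - 2622) = 13232*(846 - 2622) = 13232*(-1776) = -23500032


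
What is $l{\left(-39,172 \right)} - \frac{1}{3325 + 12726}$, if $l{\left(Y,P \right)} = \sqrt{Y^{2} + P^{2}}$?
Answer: $- \frac{1}{16051} + \sqrt{31105} \approx 176.37$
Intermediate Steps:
$l{\left(Y,P \right)} = \sqrt{P^{2} + Y^{2}}$
$l{\left(-39,172 \right)} - \frac{1}{3325 + 12726} = \sqrt{172^{2} + \left(-39\right)^{2}} - \frac{1}{3325 + 12726} = \sqrt{29584 + 1521} - \frac{1}{16051} = \sqrt{31105} - \frac{1}{16051} = - \frac{1}{16051} + \sqrt{31105}$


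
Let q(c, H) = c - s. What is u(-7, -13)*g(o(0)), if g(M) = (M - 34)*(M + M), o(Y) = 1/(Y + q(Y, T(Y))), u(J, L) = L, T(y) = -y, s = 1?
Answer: -910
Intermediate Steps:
q(c, H) = -1 + c (q(c, H) = c - 1*1 = c - 1 = -1 + c)
o(Y) = 1/(-1 + 2*Y) (o(Y) = 1/(Y + (-1 + Y)) = 1/(-1 + 2*Y))
g(M) = 2*M*(-34 + M) (g(M) = (-34 + M)*(2*M) = 2*M*(-34 + M))
u(-7, -13)*g(o(0)) = -26*(-34 + 1/(-1 + 2*0))/(-1 + 2*0) = -26*(-34 + 1/(-1 + 0))/(-1 + 0) = -26*(-34 + 1/(-1))/(-1) = -26*(-1)*(-34 - 1) = -26*(-1)*(-35) = -13*70 = -910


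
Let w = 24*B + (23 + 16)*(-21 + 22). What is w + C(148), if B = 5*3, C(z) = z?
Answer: 547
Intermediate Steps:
B = 15
w = 399 (w = 24*15 + (23 + 16)*(-21 + 22) = 360 + 39*1 = 360 + 39 = 399)
w + C(148) = 399 + 148 = 547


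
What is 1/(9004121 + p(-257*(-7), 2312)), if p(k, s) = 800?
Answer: 1/9004921 ≈ 1.1105e-7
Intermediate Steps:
1/(9004121 + p(-257*(-7), 2312)) = 1/(9004121 + 800) = 1/9004921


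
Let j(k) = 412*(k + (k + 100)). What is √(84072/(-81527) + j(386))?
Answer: 2*√596973958157378/81527 ≈ 599.39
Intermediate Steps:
j(k) = 41200 + 824*k (j(k) = 412*(k + (100 + k)) = 412*(100 + 2*k) = 41200 + 824*k)
√(84072/(-81527) + j(386)) = √(84072/(-81527) + (41200 + 824*386)) = √(84072*(-1/81527) + (41200 + 318064)) = √(-84072/81527 + 359264) = √(29289632056/81527) = 2*√596973958157378/81527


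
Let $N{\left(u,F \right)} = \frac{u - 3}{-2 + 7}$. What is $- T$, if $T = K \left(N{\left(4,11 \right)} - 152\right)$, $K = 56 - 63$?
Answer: $- \frac{5313}{5} \approx -1062.6$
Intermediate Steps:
$K = -7$
$N{\left(u,F \right)} = - \frac{3}{5} + \frac{u}{5}$ ($N{\left(u,F \right)} = \frac{-3 + u}{5} = \left(-3 + u\right) \frac{1}{5} = - \frac{3}{5} + \frac{u}{5}$)
$T = \frac{5313}{5}$ ($T = - 7 \left(\left(- \frac{3}{5} + \frac{1}{5} \cdot 4\right) - 152\right) = - 7 \left(\left(- \frac{3}{5} + \frac{4}{5}\right) - 152\right) = - 7 \left(\frac{1}{5} - 152\right) = \left(-7\right) \left(- \frac{759}{5}\right) = \frac{5313}{5} \approx 1062.6$)
$- T = \left(-1\right) \frac{5313}{5} = - \frac{5313}{5}$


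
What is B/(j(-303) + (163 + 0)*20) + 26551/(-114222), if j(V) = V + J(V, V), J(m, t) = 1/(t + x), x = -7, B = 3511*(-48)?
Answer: -5991716095579/104703766518 ≈ -57.225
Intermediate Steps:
B = -168528
J(m, t) = 1/(-7 + t) (J(m, t) = 1/(t - 7) = 1/(-7 + t))
j(V) = V + 1/(-7 + V)
B/(j(-303) + (163 + 0)*20) + 26551/(-114222) = -168528/((1 - 303*(-7 - 303))/(-7 - 303) + (163 + 0)*20) + 26551/(-114222) = -168528/((1 - 303*(-310))/(-310) + 163*20) + 26551*(-1/114222) = -168528/(-(1 + 93930)/310 + 3260) - 26551/114222 = -168528/(-1/310*93931 + 3260) - 26551/114222 = -168528/(-93931/310 + 3260) - 26551/114222 = -168528/916669/310 - 26551/114222 = -168528*310/916669 - 26551/114222 = -52243680/916669 - 26551/114222 = -5991716095579/104703766518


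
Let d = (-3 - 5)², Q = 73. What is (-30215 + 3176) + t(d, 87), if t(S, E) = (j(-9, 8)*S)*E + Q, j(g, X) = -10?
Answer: -82646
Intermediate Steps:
d = 64 (d = (-8)² = 64)
t(S, E) = 73 - 10*E*S (t(S, E) = (-10*S)*E + 73 = -10*E*S + 73 = 73 - 10*E*S)
(-30215 + 3176) + t(d, 87) = (-30215 + 3176) + (73 - 10*87*64) = -27039 + (73 - 55680) = -27039 - 55607 = -82646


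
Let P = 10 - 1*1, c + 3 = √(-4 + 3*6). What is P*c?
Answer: -27 + 9*√14 ≈ 6.6749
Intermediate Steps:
c = -3 + √14 (c = -3 + √(-4 + 3*6) = -3 + √(-4 + 18) = -3 + √14 ≈ 0.74166)
P = 9 (P = 10 - 1 = 9)
P*c = 9*(-3 + √14) = -27 + 9*√14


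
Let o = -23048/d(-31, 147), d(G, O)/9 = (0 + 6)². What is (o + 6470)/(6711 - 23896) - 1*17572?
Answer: -3494354104/198855 ≈ -17572.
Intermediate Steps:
d(G, O) = 324 (d(G, O) = 9*(0 + 6)² = 9*6² = 9*36 = 324)
o = -5762/81 (o = -23048/324 = -23048*1/324 = -5762/81 ≈ -71.136)
(o + 6470)/(6711 - 23896) - 1*17572 = (-5762/81 + 6470)/(6711 - 23896) - 1*17572 = (518308/81)/(-17185) - 17572 = (518308/81)*(-1/17185) - 17572 = -74044/198855 - 17572 = -3494354104/198855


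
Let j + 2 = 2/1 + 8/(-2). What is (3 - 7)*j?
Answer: 16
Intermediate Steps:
j = -4 (j = -2 + (2/1 + 8/(-2)) = -2 + (2*1 + 8*(-½)) = -2 + (2 - 4) = -2 - 2 = -4)
(3 - 7)*j = (3 - 7)*(-4) = -4*(-4) = 16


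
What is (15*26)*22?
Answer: 8580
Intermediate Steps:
(15*26)*22 = 390*22 = 8580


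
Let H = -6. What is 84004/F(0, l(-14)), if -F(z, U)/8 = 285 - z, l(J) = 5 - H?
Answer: -21001/570 ≈ -36.844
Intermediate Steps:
l(J) = 11 (l(J) = 5 - 1*(-6) = 5 + 6 = 11)
F(z, U) = -2280 + 8*z (F(z, U) = -8*(285 - z) = -2280 + 8*z)
84004/F(0, l(-14)) = 84004/(-2280 + 8*0) = 84004/(-2280 + 0) = 84004/(-2280) = 84004*(-1/2280) = -21001/570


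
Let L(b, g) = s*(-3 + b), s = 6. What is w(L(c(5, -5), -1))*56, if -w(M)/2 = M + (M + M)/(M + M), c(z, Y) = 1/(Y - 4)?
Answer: 5936/3 ≈ 1978.7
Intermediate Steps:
c(z, Y) = 1/(-4 + Y)
L(b, g) = -18 + 6*b (L(b, g) = 6*(-3 + b) = -18 + 6*b)
w(M) = -2 - 2*M (w(M) = -2*(M + (M + M)/(M + M)) = -2*(M + (2*M)/((2*M))) = -2*(M + (2*M)*(1/(2*M))) = -2*(M + 1) = -2*(1 + M) = -2 - 2*M)
w(L(c(5, -5), -1))*56 = (-2 - 2*(-18 + 6/(-4 - 5)))*56 = (-2 - 2*(-18 + 6/(-9)))*56 = (-2 - 2*(-18 + 6*(-⅑)))*56 = (-2 - 2*(-18 - ⅔))*56 = (-2 - 2*(-56/3))*56 = (-2 + 112/3)*56 = (106/3)*56 = 5936/3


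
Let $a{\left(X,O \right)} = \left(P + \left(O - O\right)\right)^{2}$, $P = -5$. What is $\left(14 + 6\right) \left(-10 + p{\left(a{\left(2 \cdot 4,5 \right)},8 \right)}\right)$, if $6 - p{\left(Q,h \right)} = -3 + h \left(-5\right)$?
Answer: $780$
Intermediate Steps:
$a{\left(X,O \right)} = 25$ ($a{\left(X,O \right)} = \left(-5 + \left(O - O\right)\right)^{2} = \left(-5 + 0\right)^{2} = \left(-5\right)^{2} = 25$)
$p{\left(Q,h \right)} = 9 + 5 h$ ($p{\left(Q,h \right)} = 6 - \left(-3 + h \left(-5\right)\right) = 6 - \left(-3 - 5 h\right) = 6 + \left(3 + 5 h\right) = 9 + 5 h$)
$\left(14 + 6\right) \left(-10 + p{\left(a{\left(2 \cdot 4,5 \right)},8 \right)}\right) = \left(14 + 6\right) \left(-10 + \left(9 + 5 \cdot 8\right)\right) = 20 \left(-10 + \left(9 + 40\right)\right) = 20 \left(-10 + 49\right) = 20 \cdot 39 = 780$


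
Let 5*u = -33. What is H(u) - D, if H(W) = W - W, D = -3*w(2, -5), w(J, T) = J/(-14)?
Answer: -3/7 ≈ -0.42857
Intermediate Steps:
w(J, T) = -J/14 (w(J, T) = J*(-1/14) = -J/14)
u = -33/5 (u = (⅕)*(-33) = -33/5 ≈ -6.6000)
D = 3/7 (D = -(-3)*2/14 = -3*(-⅐) = 3/7 ≈ 0.42857)
H(W) = 0
H(u) - D = 0 - 1*3/7 = 0 - 3/7 = -3/7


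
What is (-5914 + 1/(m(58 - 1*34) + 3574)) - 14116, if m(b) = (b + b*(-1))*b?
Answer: -71587219/3574 ≈ -20030.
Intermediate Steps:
m(b) = 0 (m(b) = (b - b)*b = 0*b = 0)
(-5914 + 1/(m(58 - 1*34) + 3574)) - 14116 = (-5914 + 1/(0 + 3574)) - 14116 = (-5914 + 1/3574) - 14116 = -21136635/3574 - 14116 = -71587219/3574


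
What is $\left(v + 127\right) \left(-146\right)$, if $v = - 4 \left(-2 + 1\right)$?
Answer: $-19126$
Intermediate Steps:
$v = 4$ ($v = \left(-4\right) \left(-1\right) = 4$)
$\left(v + 127\right) \left(-146\right) = \left(4 + 127\right) \left(-146\right) = 131 \left(-146\right) = -19126$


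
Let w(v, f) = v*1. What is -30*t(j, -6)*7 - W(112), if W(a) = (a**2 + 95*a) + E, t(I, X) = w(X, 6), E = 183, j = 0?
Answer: -22107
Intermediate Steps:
w(v, f) = v
t(I, X) = X
W(a) = 183 + a**2 + 95*a (W(a) = (a**2 + 95*a) + 183 = 183 + a**2 + 95*a)
-30*t(j, -6)*7 - W(112) = -30*(-6)*7 - (183 + 112**2 + 95*112) = 180*7 - (183 + 12544 + 10640) = 1260 - 1*23367 = 1260 - 23367 = -22107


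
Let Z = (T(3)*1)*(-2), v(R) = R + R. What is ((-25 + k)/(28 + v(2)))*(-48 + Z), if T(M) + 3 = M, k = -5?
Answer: 45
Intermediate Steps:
T(M) = -3 + M
v(R) = 2*R
Z = 0 (Z = ((-3 + 3)*1)*(-2) = (0*1)*(-2) = 0*(-2) = 0)
((-25 + k)/(28 + v(2)))*(-48 + Z) = ((-25 - 5)/(28 + 2*2))*(-48 + 0) = -30/(28 + 4)*(-48) = -30/32*(-48) = -30*1/32*(-48) = -15/16*(-48) = 45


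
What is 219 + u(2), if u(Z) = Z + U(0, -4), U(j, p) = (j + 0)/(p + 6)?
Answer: 221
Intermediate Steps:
U(j, p) = j/(6 + p)
u(Z) = Z (u(Z) = Z + 0/(6 - 4) = Z + 0/2 = Z + 0*(1/2) = Z + 0 = Z)
219 + u(2) = 219 + 2 = 221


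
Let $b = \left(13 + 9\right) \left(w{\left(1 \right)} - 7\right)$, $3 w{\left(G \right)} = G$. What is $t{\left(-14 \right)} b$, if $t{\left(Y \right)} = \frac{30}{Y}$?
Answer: $\frac{2200}{7} \approx 314.29$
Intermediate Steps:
$w{\left(G \right)} = \frac{G}{3}$
$b = - \frac{440}{3}$ ($b = \left(13 + 9\right) \left(\frac{1}{3} \cdot 1 - 7\right) = 22 \left(\frac{1}{3} - 7\right) = 22 \left(- \frac{20}{3}\right) = - \frac{440}{3} \approx -146.67$)
$t{\left(-14 \right)} b = \frac{30}{-14} \left(- \frac{440}{3}\right) = 30 \left(- \frac{1}{14}\right) \left(- \frac{440}{3}\right) = \left(- \frac{15}{7}\right) \left(- \frac{440}{3}\right) = \frac{2200}{7}$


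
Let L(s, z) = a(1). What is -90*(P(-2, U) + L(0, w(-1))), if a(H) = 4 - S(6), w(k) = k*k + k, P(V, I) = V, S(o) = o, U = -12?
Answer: 360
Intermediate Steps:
w(k) = k + k² (w(k) = k² + k = k + k²)
a(H) = -2 (a(H) = 4 - 1*6 = 4 - 6 = -2)
L(s, z) = -2
-90*(P(-2, U) + L(0, w(-1))) = -90*(-2 - 2) = -90*(-4) = 360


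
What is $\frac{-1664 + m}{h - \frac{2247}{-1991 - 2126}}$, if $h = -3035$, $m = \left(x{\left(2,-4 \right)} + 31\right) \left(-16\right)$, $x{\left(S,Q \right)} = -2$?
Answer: $\frac{547561}{780803} \approx 0.70128$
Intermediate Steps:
$m = -464$ ($m = \left(-2 + 31\right) \left(-16\right) = 29 \left(-16\right) = -464$)
$\frac{-1664 + m}{h - \frac{2247}{-1991 - 2126}} = \frac{-1664 - 464}{-3035 - \frac{2247}{-1991 - 2126}} = - \frac{2128}{-3035 - \frac{2247}{-4117}} = - \frac{2128}{-3035 - - \frac{2247}{4117}} = - \frac{2128}{-3035 + \frac{2247}{4117}} = - \frac{2128}{- \frac{12492848}{4117}} = \left(-2128\right) \left(- \frac{4117}{12492848}\right) = \frac{547561}{780803}$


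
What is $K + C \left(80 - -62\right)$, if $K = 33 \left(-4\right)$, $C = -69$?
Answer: $-9930$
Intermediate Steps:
$K = -132$
$K + C \left(80 - -62\right) = -132 - 69 \left(80 - -62\right) = -132 - 69 \left(80 + 62\right) = -132 - 9798 = -9930$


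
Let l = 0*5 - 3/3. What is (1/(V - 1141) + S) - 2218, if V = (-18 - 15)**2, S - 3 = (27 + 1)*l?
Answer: -116637/52 ≈ -2243.0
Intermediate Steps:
l = -1 (l = 0 - 3*1/3 = 0 - 1 = -1)
S = -25 (S = 3 + (27 + 1)*(-1) = 3 + 28*(-1) = 3 - 28 = -25)
V = 1089 (V = (-33)**2 = 1089)
(1/(V - 1141) + S) - 2218 = (1/(1089 - 1141) - 25) - 2218 = (1/(-52) - 25) - 2218 = (-1/52 - 25) - 2218 = -1301/52 - 2218 = -116637/52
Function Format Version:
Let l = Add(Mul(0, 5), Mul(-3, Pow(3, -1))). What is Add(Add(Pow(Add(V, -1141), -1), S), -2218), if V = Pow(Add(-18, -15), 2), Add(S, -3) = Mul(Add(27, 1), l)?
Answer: Rational(-116637, 52) ≈ -2243.0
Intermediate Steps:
l = -1 (l = Add(0, Mul(-3, Rational(1, 3))) = Add(0, -1) = -1)
S = -25 (S = Add(3, Mul(Add(27, 1), -1)) = Add(3, Mul(28, -1)) = Add(3, -28) = -25)
V = 1089 (V = Pow(-33, 2) = 1089)
Add(Add(Pow(Add(V, -1141), -1), S), -2218) = Add(Add(Pow(Add(1089, -1141), -1), -25), -2218) = Add(Add(Pow(-52, -1), -25), -2218) = Add(Add(Rational(-1, 52), -25), -2218) = Add(Rational(-1301, 52), -2218) = Rational(-116637, 52)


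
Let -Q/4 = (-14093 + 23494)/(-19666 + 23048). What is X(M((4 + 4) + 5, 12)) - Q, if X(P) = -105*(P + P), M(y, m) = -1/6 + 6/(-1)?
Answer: 2208647/1691 ≈ 1306.1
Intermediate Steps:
M(y, m) = -37/6 (M(y, m) = -1*⅙ + 6*(-1) = -⅙ - 6 = -37/6)
Q = -18802/1691 (Q = -4*(-14093 + 23494)/(-19666 + 23048) = -37604/3382 = -4*9401/3382 = -18802/1691 ≈ -11.119)
X(P) = -210*P
X(M((4 + 4) + 5, 12)) - Q = -210*(-37/6) - 1*(-18802/1691) = 1295 + 18802/1691 = 2208647/1691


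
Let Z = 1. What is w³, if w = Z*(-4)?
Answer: -64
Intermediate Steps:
w = -4 (w = 1*(-4) = -4)
w³ = (-4)³ = -64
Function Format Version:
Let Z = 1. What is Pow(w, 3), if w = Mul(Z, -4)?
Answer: -64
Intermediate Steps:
w = -4 (w = Mul(1, -4) = -4)
Pow(w, 3) = Pow(-4, 3) = -64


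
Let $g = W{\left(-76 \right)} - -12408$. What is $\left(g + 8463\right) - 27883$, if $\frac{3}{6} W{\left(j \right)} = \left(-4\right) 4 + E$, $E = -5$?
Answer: $-7054$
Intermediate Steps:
$W{\left(j \right)} = -42$ ($W{\left(j \right)} = 2 \left(\left(-4\right) 4 - 5\right) = 2 \left(-16 - 5\right) = 2 \left(-21\right) = -42$)
$g = 12366$ ($g = -42 - -12408 = -42 + 12408 = 12366$)
$\left(g + 8463\right) - 27883 = \left(12366 + 8463\right) - 27883 = 20829 - 27883 = -7054$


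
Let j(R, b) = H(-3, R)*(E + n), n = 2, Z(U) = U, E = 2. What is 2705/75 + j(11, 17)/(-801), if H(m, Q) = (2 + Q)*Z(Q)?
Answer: 141587/4005 ≈ 35.353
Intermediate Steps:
H(m, Q) = Q*(2 + Q) (H(m, Q) = (2 + Q)*Q = Q*(2 + Q))
j(R, b) = 4*R*(2 + R) (j(R, b) = (R*(2 + R))*(2 + 2) = (R*(2 + R))*4 = 4*R*(2 + R))
2705/75 + j(11, 17)/(-801) = 2705/75 + (4*11*(2 + 11))/(-801) = 2705*(1/75) + (4*11*13)*(-1/801) = 541/15 + 572*(-1/801) = 541/15 - 572/801 = 141587/4005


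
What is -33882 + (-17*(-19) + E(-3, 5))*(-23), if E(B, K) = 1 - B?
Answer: -41403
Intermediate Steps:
-33882 + (-17*(-19) + E(-3, 5))*(-23) = -33882 + (-17*(-19) + (1 - 1*(-3)))*(-23) = -33882 + (323 + (1 + 3))*(-23) = -33882 + (323 + 4)*(-23) = -33882 + 327*(-23) = -33882 - 7521 = -41403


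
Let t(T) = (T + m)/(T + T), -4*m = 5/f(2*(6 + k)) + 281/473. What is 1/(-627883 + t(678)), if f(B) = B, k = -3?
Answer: -15393312/9665191225891 ≈ -1.5927e-6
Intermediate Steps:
m = -4051/11352 (m = -(5/((2*(6 - 3))) + 281/473)/4 = -(5/((2*3)) + 281*(1/473))/4 = -(5/6 + 281/473)/4 = -(5*(⅙) + 281/473)/4 = -(⅚ + 281/473)/4 = -¼*4051/2838 = -4051/11352 ≈ -0.35685)
t(T) = (-4051/11352 + T)/(2*T) (t(T) = (T - 4051/11352)/(T + T) = (-4051/11352 + T)/((2*T)) = (-4051/11352 + T)*(1/(2*T)) = (-4051/11352 + T)/(2*T))
1/(-627883 + t(678)) = 1/(-627883 + (1/22704)*(-4051 + 11352*678)/678) = 1/(-627883 + (1/22704)*(1/678)*(-4051 + 7696656)) = 1/(-627883 + (1/22704)*(1/678)*7692605) = 1/(-627883 + 7692605/15393312) = 1/(-9665191225891/15393312) = -15393312/9665191225891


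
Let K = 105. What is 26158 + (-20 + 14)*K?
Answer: 25528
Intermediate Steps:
26158 + (-20 + 14)*K = 26158 + (-20 + 14)*105 = 26158 - 6*105 = 26158 - 630 = 25528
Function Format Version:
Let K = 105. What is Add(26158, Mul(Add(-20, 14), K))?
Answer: 25528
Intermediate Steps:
Add(26158, Mul(Add(-20, 14), K)) = Add(26158, Mul(Add(-20, 14), 105)) = Add(26158, Mul(-6, 105)) = Add(26158, -630) = 25528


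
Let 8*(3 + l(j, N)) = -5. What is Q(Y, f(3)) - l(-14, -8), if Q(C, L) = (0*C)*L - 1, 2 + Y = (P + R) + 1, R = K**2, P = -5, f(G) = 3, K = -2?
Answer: 21/8 ≈ 2.6250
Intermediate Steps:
l(j, N) = -29/8 (l(j, N) = -3 + (1/8)*(-5) = -3 - 5/8 = -29/8)
R = 4 (R = (-2)**2 = 4)
Y = -2 (Y = -2 + ((-5 + 4) + 1) = -2 + (-1 + 1) = -2 + 0 = -2)
Q(C, L) = -1 (Q(C, L) = 0*L - 1 = 0 - 1 = -1)
Q(Y, f(3)) - l(-14, -8) = -1 - 1*(-29/8) = -1 + 29/8 = 21/8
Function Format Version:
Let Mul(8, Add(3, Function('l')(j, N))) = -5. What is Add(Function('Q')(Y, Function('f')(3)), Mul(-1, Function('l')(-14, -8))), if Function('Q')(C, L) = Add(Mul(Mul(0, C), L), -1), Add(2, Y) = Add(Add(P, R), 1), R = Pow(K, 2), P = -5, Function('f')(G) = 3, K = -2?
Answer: Rational(21, 8) ≈ 2.6250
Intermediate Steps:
Function('l')(j, N) = Rational(-29, 8) (Function('l')(j, N) = Add(-3, Mul(Rational(1, 8), -5)) = Add(-3, Rational(-5, 8)) = Rational(-29, 8))
R = 4 (R = Pow(-2, 2) = 4)
Y = -2 (Y = Add(-2, Add(Add(-5, 4), 1)) = Add(-2, Add(-1, 1)) = Add(-2, 0) = -2)
Function('Q')(C, L) = -1 (Function('Q')(C, L) = Add(Mul(0, L), -1) = Add(0, -1) = -1)
Add(Function('Q')(Y, Function('f')(3)), Mul(-1, Function('l')(-14, -8))) = Add(-1, Mul(-1, Rational(-29, 8))) = Add(-1, Rational(29, 8)) = Rational(21, 8)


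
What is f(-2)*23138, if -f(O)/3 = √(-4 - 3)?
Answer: -69414*I*√7 ≈ -1.8365e+5*I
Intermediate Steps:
f(O) = -3*I*√7 (f(O) = -3*√(-4 - 3) = -3*I*√7)
f(-2)*23138 = -3*I*√7*23138 = -69414*I*√7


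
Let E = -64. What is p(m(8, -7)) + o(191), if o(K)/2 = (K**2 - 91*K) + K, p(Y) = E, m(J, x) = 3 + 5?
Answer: 38518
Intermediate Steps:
m(J, x) = 8
p(Y) = -64
o(K) = -180*K + 2*K**2 (o(K) = 2*((K**2 - 91*K) + K) = 2*(K**2 - 90*K) = -180*K + 2*K**2)
p(m(8, -7)) + o(191) = -64 + 2*191*(-90 + 191) = -64 + 2*191*101 = -64 + 38582 = 38518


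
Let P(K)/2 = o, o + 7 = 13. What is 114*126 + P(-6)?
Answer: 14376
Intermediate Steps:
o = 6 (o = -7 + 13 = 6)
P(K) = 12 (P(K) = 2*6 = 12)
114*126 + P(-6) = 114*126 + 12 = 14364 + 12 = 14376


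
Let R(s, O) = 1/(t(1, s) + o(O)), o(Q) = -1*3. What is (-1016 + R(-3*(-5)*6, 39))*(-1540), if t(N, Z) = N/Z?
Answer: 421026760/269 ≈ 1.5652e+6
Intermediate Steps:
o(Q) = -3
R(s, O) = 1/(-3 + 1/s) (R(s, O) = 1/(1/s - 3) = 1/(-3 + 1/s))
(-1016 + R(-3*(-5)*6, 39))*(-1540) = (-1016 - -3*(-5)*6/(-1 + 3*(-3*(-5)*6)))*(-1540) = (-1016 - 15*6/(-1 + 3*(15*6)))*(-1540) = (-1016 - 1*90/(-1 + 3*90))*(-1540) = (-1016 - 1*90/(-1 + 270))*(-1540) = (-1016 - 1*90/269)*(-1540) = (-1016 - 1*90*1/269)*(-1540) = (-1016 - 90/269)*(-1540) = -273394/269*(-1540) = 421026760/269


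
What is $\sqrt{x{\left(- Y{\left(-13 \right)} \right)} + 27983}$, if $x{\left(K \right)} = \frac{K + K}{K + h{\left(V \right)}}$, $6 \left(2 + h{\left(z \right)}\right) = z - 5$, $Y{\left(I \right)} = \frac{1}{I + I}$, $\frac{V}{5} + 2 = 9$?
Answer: $\frac{\sqrt{174642061}}{79} \approx 167.28$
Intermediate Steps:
$V = 35$ ($V = -10 + 5 \cdot 9 = -10 + 45 = 35$)
$Y{\left(I \right)} = \frac{1}{2 I}$
$h{\left(z \right)} = - \frac{17}{6} + \frac{z}{6}$ ($h{\left(z \right)} = -2 + \frac{z - 5}{6} = -2 + \frac{-5 + z}{6} = -2 + \left(- \frac{5}{6} + \frac{z}{6}\right) = - \frac{17}{6} + \frac{z}{6}$)
$x{\left(K \right)} = \frac{2 K}{3 + K}$ ($x{\left(K \right)} = \frac{K + K}{K + \left(- \frac{17}{6} + \frac{1}{6} \cdot 35\right)} = \frac{2 K}{K + \left(- \frac{17}{6} + \frac{35}{6}\right)} = \frac{2 K}{K + 3} = \frac{2 K}{3 + K}$)
$\sqrt{x{\left(- Y{\left(-13 \right)} \right)} + 27983} = \sqrt{\frac{2 \left(- \frac{1}{2 \left(-13\right)}\right)}{3 - \frac{1}{2 \left(-13\right)}} + 27983} = \sqrt{\frac{2 \left(- \frac{-1}{2 \cdot 13}\right)}{3 - \frac{1}{2} \left(- \frac{1}{13}\right)} + 27983} = \sqrt{\frac{2 \left(\left(-1\right) \left(- \frac{1}{26}\right)\right)}{3 - - \frac{1}{26}} + 27983} = \sqrt{2 \cdot \frac{1}{26} \frac{1}{3 + \frac{1}{26}} + 27983} = \sqrt{2 \cdot \frac{1}{26} \frac{1}{\frac{79}{26}} + 27983} = \sqrt{2 \cdot \frac{1}{26} \cdot \frac{26}{79} + 27983} = \sqrt{\frac{2}{79} + 27983} = \sqrt{\frac{2210659}{79}} = \frac{\sqrt{174642061}}{79}$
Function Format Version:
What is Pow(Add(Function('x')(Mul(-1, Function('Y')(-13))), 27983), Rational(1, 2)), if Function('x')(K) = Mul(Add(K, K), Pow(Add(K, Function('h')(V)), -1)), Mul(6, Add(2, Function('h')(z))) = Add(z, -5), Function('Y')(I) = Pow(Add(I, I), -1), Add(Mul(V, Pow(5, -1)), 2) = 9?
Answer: Mul(Rational(1, 79), Pow(174642061, Rational(1, 2))) ≈ 167.28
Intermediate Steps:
V = 35 (V = Add(-10, Mul(5, 9)) = Add(-10, 45) = 35)
Function('Y')(I) = Mul(Rational(1, 2), Pow(I, -1)) (Function('Y')(I) = Pow(Mul(2, I), -1) = Mul(Rational(1, 2), Pow(I, -1)))
Function('h')(z) = Add(Rational(-17, 6), Mul(Rational(1, 6), z)) (Function('h')(z) = Add(-2, Mul(Rational(1, 6), Add(z, -5))) = Add(-2, Mul(Rational(1, 6), Add(-5, z))) = Add(-2, Add(Rational(-5, 6), Mul(Rational(1, 6), z))) = Add(Rational(-17, 6), Mul(Rational(1, 6), z)))
Function('x')(K) = Mul(2, K, Pow(Add(3, K), -1)) (Function('x')(K) = Mul(Add(K, K), Pow(Add(K, Add(Rational(-17, 6), Mul(Rational(1, 6), 35))), -1)) = Mul(Mul(2, K), Pow(Add(K, Add(Rational(-17, 6), Rational(35, 6))), -1)) = Mul(Mul(2, K), Pow(Add(K, 3), -1)) = Mul(Mul(2, K), Pow(Add(3, K), -1)) = Mul(2, K, Pow(Add(3, K), -1)))
Pow(Add(Function('x')(Mul(-1, Function('Y')(-13))), 27983), Rational(1, 2)) = Pow(Add(Mul(2, Mul(-1, Mul(Rational(1, 2), Pow(-13, -1))), Pow(Add(3, Mul(-1, Mul(Rational(1, 2), Pow(-13, -1)))), -1)), 27983), Rational(1, 2)) = Pow(Add(Mul(2, Mul(-1, Mul(Rational(1, 2), Rational(-1, 13))), Pow(Add(3, Mul(-1, Mul(Rational(1, 2), Rational(-1, 13)))), -1)), 27983), Rational(1, 2)) = Pow(Add(Mul(2, Mul(-1, Rational(-1, 26)), Pow(Add(3, Mul(-1, Rational(-1, 26))), -1)), 27983), Rational(1, 2)) = Pow(Add(Mul(2, Rational(1, 26), Pow(Add(3, Rational(1, 26)), -1)), 27983), Rational(1, 2)) = Pow(Add(Mul(2, Rational(1, 26), Pow(Rational(79, 26), -1)), 27983), Rational(1, 2)) = Pow(Add(Mul(2, Rational(1, 26), Rational(26, 79)), 27983), Rational(1, 2)) = Pow(Add(Rational(2, 79), 27983), Rational(1, 2)) = Pow(Rational(2210659, 79), Rational(1, 2)) = Mul(Rational(1, 79), Pow(174642061, Rational(1, 2)))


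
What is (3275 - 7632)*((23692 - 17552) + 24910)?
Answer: -135284850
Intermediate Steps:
(3275 - 7632)*((23692 - 17552) + 24910) = -4357*(6140 + 24910) = -4357*31050 = -135284850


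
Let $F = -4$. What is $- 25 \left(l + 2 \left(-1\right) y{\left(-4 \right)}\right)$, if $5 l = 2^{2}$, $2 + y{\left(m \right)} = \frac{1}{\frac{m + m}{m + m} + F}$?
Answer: $- \frac{410}{3} \approx -136.67$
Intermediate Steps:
$y{\left(m \right)} = - \frac{7}{3}$ ($y{\left(m \right)} = -2 + \frac{1}{\frac{m + m}{m + m} - 4} = -2 + \frac{1}{\frac{2 m}{2 m} - 4} = -2 + \frac{1}{2 m \frac{1}{2 m} - 4} = -2 + \frac{1}{1 - 4} = -2 + \frac{1}{-3} = -2 - \frac{1}{3} = - \frac{7}{3}$)
$l = \frac{4}{5}$ ($l = \frac{2^{2}}{5} = \frac{1}{5} \cdot 4 = \frac{4}{5} \approx 0.8$)
$- 25 \left(l + 2 \left(-1\right) y{\left(-4 \right)}\right) = - 25 \left(\frac{4}{5} + 2 \left(-1\right) \left(- \frac{7}{3}\right)\right) = - 25 \left(\frac{4}{5} - - \frac{14}{3}\right) = - 25 \left(\frac{4}{5} + \frac{14}{3}\right) = \left(-25\right) \frac{82}{15} = - \frac{410}{3}$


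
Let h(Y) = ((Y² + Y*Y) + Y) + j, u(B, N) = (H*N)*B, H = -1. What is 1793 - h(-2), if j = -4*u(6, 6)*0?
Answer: 1787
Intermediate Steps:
u(B, N) = -B*N (u(B, N) = (-N)*B = -B*N)
j = 0 (j = -(-4)*6*6*0 = -4*(-36)*0 = 144*0 = 0)
h(Y) = Y + 2*Y² (h(Y) = ((Y² + Y*Y) + Y) + 0 = ((Y² + Y²) + Y) + 0 = (2*Y² + Y) + 0 = (Y + 2*Y²) + 0 = Y + 2*Y²)
1793 - h(-2) = 1793 - (-2)*(1 + 2*(-2)) = 1793 - (-2)*(1 - 4) = 1793 - (-2)*(-3) = 1793 - 1*6 = 1793 - 6 = 1787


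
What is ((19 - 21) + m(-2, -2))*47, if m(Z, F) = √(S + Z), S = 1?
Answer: -94 + 47*I ≈ -94.0 + 47.0*I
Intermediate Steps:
m(Z, F) = √(1 + Z)
((19 - 21) + m(-2, -2))*47 = ((19 - 21) + √(1 - 2))*47 = (-2 + √(-1))*47 = (-2 + I)*47 = -94 + 47*I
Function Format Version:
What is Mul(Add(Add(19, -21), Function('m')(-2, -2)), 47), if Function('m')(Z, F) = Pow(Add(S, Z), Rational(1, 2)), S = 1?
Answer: Add(-94, Mul(47, I)) ≈ Add(-94.000, Mul(47.000, I))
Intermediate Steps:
Function('m')(Z, F) = Pow(Add(1, Z), Rational(1, 2))
Mul(Add(Add(19, -21), Function('m')(-2, -2)), 47) = Mul(Add(Add(19, -21), Pow(Add(1, -2), Rational(1, 2))), 47) = Mul(Add(-2, Pow(-1, Rational(1, 2))), 47) = Mul(Add(-2, I), 47) = Add(-94, Mul(47, I))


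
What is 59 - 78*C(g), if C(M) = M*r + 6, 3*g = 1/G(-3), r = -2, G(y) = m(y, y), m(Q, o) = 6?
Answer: -1201/3 ≈ -400.33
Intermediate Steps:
G(y) = 6
g = 1/18 (g = (⅓)/6 = (⅓)*(⅙) = 1/18 ≈ 0.055556)
C(M) = 6 - 2*M (C(M) = M*(-2) + 6 = -2*M + 6 = 6 - 2*M)
59 - 78*C(g) = 59 - 78*(6 - 2*1/18) = 59 - 78*(6 - ⅑) = 59 - 78*53/9 = 59 - 1378/3 = -1201/3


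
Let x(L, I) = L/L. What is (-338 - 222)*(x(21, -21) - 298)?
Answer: 166320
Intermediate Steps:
x(L, I) = 1
(-338 - 222)*(x(21, -21) - 298) = (-338 - 222)*(1 - 298) = -560*(-297) = 166320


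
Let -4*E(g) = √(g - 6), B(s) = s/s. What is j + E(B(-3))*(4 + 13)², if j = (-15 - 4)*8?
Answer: -152 - 289*I*√5/4 ≈ -152.0 - 161.56*I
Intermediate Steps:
B(s) = 1
E(g) = -√(-6 + g)/4 (E(g) = -√(g - 6)/4 = -√(-6 + g)/4)
j = -152 (j = -19*8 = -152)
j + E(B(-3))*(4 + 13)² = -152 + (-√(-6 + 1)/4)*(4 + 13)² = -152 - I*√5/4*17² = -152 - I*√5/4*289 = -152 - 289*I*√5/4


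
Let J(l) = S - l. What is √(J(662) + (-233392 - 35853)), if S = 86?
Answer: I*√269821 ≈ 519.44*I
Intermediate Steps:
J(l) = 86 - l
√(J(662) + (-233392 - 35853)) = √((86 - 1*662) + (-233392 - 35853)) = √((86 - 662) - 269245) = √(-576 - 269245) = √(-269821) = I*√269821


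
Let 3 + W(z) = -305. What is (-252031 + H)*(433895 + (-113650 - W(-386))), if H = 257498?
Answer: 1752463251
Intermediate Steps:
W(z) = -308 (W(z) = -3 - 305 = -308)
(-252031 + H)*(433895 + (-113650 - W(-386))) = (-252031 + 257498)*(433895 + (-113650 - 1*(-308))) = 5467*(433895 + (-113650 + 308)) = 5467*(433895 - 113342) = 5467*320553 = 1752463251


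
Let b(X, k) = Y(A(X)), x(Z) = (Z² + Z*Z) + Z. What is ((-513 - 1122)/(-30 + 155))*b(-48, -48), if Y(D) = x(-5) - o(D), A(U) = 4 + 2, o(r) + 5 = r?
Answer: -14388/25 ≈ -575.52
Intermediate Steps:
o(r) = -5 + r
x(Z) = Z + 2*Z² (x(Z) = (Z² + Z²) + Z = 2*Z² + Z = Z + 2*Z²)
A(U) = 6
Y(D) = 50 - D (Y(D) = -5*(1 + 2*(-5)) - (-5 + D) = -5*(1 - 10) + (5 - D) = -5*(-9) + (5 - D) = 45 + (5 - D) = 50 - D)
b(X, k) = 44 (b(X, k) = 50 - 1*6 = 50 - 6 = 44)
((-513 - 1122)/(-30 + 155))*b(-48, -48) = ((-513 - 1122)/(-30 + 155))*44 = -1635/125*44 = -1635*1/125*44 = -327/25*44 = -14388/25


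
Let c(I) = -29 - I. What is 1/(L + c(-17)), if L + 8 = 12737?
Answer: 1/12717 ≈ 7.8635e-5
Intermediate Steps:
L = 12729 (L = -8 + 12737 = 12729)
1/(L + c(-17)) = 1/(12729 + (-29 - 1*(-17))) = 1/(12729 + (-29 + 17)) = 1/(12729 - 12) = 1/12717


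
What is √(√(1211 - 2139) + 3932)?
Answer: 2*√(983 + I*√58) ≈ 62.706 + 0.2429*I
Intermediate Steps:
√(√(1211 - 2139) + 3932) = √(√(-928) + 3932) = √(4*I*√58 + 3932) = √(3932 + 4*I*√58)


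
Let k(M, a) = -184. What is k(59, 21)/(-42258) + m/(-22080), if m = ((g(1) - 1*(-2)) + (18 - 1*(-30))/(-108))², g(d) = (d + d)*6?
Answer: -12495323/3149066160 ≈ -0.0039679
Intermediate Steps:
g(d) = 12*d (g(d) = (2*d)*6 = 12*d)
m = 14884/81 (m = ((12*1 - 1*(-2)) + (18 - 1*(-30))/(-108))² = ((12 + 2) + (18 + 30)*(-1/108))² = (14 + 48*(-1/108))² = (14 - 4/9)² = (122/9)² = 14884/81 ≈ 183.75)
k(59, 21)/(-42258) + m/(-22080) = -184/(-42258) + (14884/81)/(-22080) = -184*(-1/42258) + (14884/81)*(-1/22080) = 92/21129 - 3721/447120 = -12495323/3149066160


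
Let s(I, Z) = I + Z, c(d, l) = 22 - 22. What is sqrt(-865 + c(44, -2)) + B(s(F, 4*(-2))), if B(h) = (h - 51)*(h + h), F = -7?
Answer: 1980 + I*sqrt(865) ≈ 1980.0 + 29.411*I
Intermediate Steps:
c(d, l) = 0
B(h) = 2*h*(-51 + h) (B(h) = (-51 + h)*(2*h) = 2*h*(-51 + h))
sqrt(-865 + c(44, -2)) + B(s(F, 4*(-2))) = sqrt(-865 + 0) + 2*(-7 + 4*(-2))*(-51 + (-7 + 4*(-2))) = sqrt(-865) + 2*(-7 - 8)*(-51 + (-7 - 8)) = I*sqrt(865) + 2*(-15)*(-51 - 15) = I*sqrt(865) + 2*(-15)*(-66) = I*sqrt(865) + 1980 = 1980 + I*sqrt(865)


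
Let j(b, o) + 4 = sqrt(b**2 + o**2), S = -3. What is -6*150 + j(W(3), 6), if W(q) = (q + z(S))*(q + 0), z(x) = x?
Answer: -898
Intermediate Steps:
W(q) = q*(-3 + q) (W(q) = (q - 3)*(q + 0) = (-3 + q)*q = q*(-3 + q))
j(b, o) = -4 + sqrt(b**2 + o**2)
-6*150 + j(W(3), 6) = -6*150 + (-4 + sqrt((3*(-3 + 3))**2 + 6**2)) = -900 + (-4 + sqrt((3*0)**2 + 36)) = -900 + (-4 + sqrt(0**2 + 36)) = -900 + (-4 + sqrt(0 + 36)) = -900 + (-4 + sqrt(36)) = -900 + (-4 + 6) = -900 + 2 = -898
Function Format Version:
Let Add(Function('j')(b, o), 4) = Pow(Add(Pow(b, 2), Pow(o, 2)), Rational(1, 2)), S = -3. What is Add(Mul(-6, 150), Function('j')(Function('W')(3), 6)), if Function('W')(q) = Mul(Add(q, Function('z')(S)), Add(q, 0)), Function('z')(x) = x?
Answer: -898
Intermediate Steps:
Function('W')(q) = Mul(q, Add(-3, q)) (Function('W')(q) = Mul(Add(q, -3), Add(q, 0)) = Mul(Add(-3, q), q) = Mul(q, Add(-3, q)))
Function('j')(b, o) = Add(-4, Pow(Add(Pow(b, 2), Pow(o, 2)), Rational(1, 2)))
Add(Mul(-6, 150), Function('j')(Function('W')(3), 6)) = Add(Mul(-6, 150), Add(-4, Pow(Add(Pow(Mul(3, Add(-3, 3)), 2), Pow(6, 2)), Rational(1, 2)))) = Add(-900, Add(-4, Pow(Add(Pow(Mul(3, 0), 2), 36), Rational(1, 2)))) = Add(-900, Add(-4, Pow(Add(Pow(0, 2), 36), Rational(1, 2)))) = Add(-900, Add(-4, Pow(Add(0, 36), Rational(1, 2)))) = Add(-900, Add(-4, Pow(36, Rational(1, 2)))) = Add(-900, Add(-4, 6)) = Add(-900, 2) = -898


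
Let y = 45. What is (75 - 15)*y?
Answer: 2700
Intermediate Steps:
(75 - 15)*y = (75 - 15)*45 = 60*45 = 2700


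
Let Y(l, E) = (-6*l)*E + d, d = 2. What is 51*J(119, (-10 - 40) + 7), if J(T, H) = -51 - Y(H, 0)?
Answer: -2703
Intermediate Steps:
Y(l, E) = 2 - 6*E*l (Y(l, E) = (-6*l)*E + 2 = -6*E*l + 2 = 2 - 6*E*l)
J(T, H) = -53 (J(T, H) = -51 - (2 - 6*0*H) = -51 - (2 + 0) = -51 - 1*2 = -51 - 2 = -53)
51*J(119, (-10 - 40) + 7) = 51*(-53) = -2703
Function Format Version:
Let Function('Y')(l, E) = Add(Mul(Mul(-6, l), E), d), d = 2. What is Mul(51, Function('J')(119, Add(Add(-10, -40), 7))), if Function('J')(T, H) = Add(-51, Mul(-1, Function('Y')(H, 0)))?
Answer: -2703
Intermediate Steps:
Function('Y')(l, E) = Add(2, Mul(-6, E, l)) (Function('Y')(l, E) = Add(Mul(Mul(-6, l), E), 2) = Add(Mul(-6, E, l), 2) = Add(2, Mul(-6, E, l)))
Function('J')(T, H) = -53 (Function('J')(T, H) = Add(-51, Mul(-1, Add(2, Mul(-6, 0, H)))) = Add(-51, Mul(-1, Add(2, 0))) = Add(-51, Mul(-1, 2)) = Add(-51, -2) = -53)
Mul(51, Function('J')(119, Add(Add(-10, -40), 7))) = Mul(51, -53) = -2703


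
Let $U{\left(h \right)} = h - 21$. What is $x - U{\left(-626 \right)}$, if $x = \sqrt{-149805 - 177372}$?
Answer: $647 + 3 i \sqrt{36353} \approx 647.0 + 571.99 i$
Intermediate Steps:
$U{\left(h \right)} = -21 + h$ ($U{\left(h \right)} = h - 21 = -21 + h$)
$x = 3 i \sqrt{36353}$ ($x = \sqrt{-327177} = 3 i \sqrt{36353} \approx 571.99 i$)
$x - U{\left(-626 \right)} = 3 i \sqrt{36353} - \left(-21 - 626\right) = 3 i \sqrt{36353} - -647 = 3 i \sqrt{36353} + 647 = 647 + 3 i \sqrt{36353}$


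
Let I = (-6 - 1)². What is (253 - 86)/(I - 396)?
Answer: -167/347 ≈ -0.48127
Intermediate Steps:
I = 49 (I = (-7)² = 49)
(253 - 86)/(I - 396) = (253 - 86)/(49 - 396) = 167/(-347) = 167*(-1/347) = -167/347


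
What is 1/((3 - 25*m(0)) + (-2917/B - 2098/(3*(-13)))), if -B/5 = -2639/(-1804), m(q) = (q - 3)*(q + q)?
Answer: 39585/18035029 ≈ 0.0021949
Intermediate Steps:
m(q) = 2*q*(-3 + q) (m(q) = (-3 + q)*(2*q) = 2*q*(-3 + q))
B = -13195/1804 (B = -(-13195)/(-1804) = -(-13195)*(-1)/1804 = -5*2639/1804 = -13195/1804 ≈ -7.3143)
1/((3 - 25*m(0)) + (-2917/B - 2098/(3*(-13)))) = 1/((3 - 50*0*(-3 + 0)) + (-2917/(-13195/1804) - 2098/(3*(-13)))) = 1/((3 - 50*0*(-3)) + (-2917*(-1804/13195) - 2098/(-39))) = 1/((3 - 25*0) + (5262268/13195 - 2098*(-1/39))) = 1/((3 + 0) + (5262268/13195 + 2098/39)) = 1/(3 + 17916274/39585) = 1/(18035029/39585) = 39585/18035029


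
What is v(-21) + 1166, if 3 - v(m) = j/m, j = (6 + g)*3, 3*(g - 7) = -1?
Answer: 24587/21 ≈ 1170.8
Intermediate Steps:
g = 20/3 (g = 7 + (⅓)*(-1) = 7 - ⅓ = 20/3 ≈ 6.6667)
j = 38 (j = (6 + 20/3)*3 = (38/3)*3 = 38)
v(m) = 3 - 38/m
v(-21) + 1166 = (3 - 38/(-21)) + 1166 = (3 - 38*(-1/21)) + 1166 = (3 + 38/21) + 1166 = 101/21 + 1166 = 24587/21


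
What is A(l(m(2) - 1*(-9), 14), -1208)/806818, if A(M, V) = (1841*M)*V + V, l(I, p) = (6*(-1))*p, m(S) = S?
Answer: 93404372/403409 ≈ 231.54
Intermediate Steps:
l(I, p) = -6*p
A(M, V) = V + 1841*M*V (A(M, V) = 1841*M*V + V = V + 1841*M*V)
A(l(m(2) - 1*(-9), 14), -1208)/806818 = -1208*(1 + 1841*(-6*14))/806818 = -1208*(1 + 1841*(-84))*(1/806818) = -1208*(1 - 154644)*(1/806818) = -1208*(-154643)*(1/806818) = 186808744*(1/806818) = 93404372/403409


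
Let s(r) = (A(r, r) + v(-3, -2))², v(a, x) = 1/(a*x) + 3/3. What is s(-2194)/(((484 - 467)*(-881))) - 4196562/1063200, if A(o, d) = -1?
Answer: -94277907911/23885319600 ≈ -3.9471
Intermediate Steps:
v(a, x) = 1 + 1/(a*x) (v(a, x) = 1*(1/(a*x)) + 3*(⅓) = 1/(a*x) + 1 = 1 + 1/(a*x))
s(r) = 1/36 (s(r) = (-1 + (1 + 1/(-3*(-2))))² = (-1 + (1 - ⅓*(-½)))² = (-1 + (1 + ⅙))² = (-1 + 7/6)² = (⅙)² = 1/36)
s(-2194)/(((484 - 467)*(-881))) - 4196562/1063200 = 1/(36*(((484 - 467)*(-881)))) - 4196562/1063200 = 1/(36*((17*(-881)))) - 4196562*1/1063200 = (1/36)/(-14977) - 699427/177200 = (1/36)*(-1/14977) - 699427/177200 = -1/539172 - 699427/177200 = -94277907911/23885319600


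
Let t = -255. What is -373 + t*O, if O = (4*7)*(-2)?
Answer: 13907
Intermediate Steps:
O = -56 (O = 28*(-2) = -56)
-373 + t*O = -373 - 255*(-56) = -373 + 14280 = 13907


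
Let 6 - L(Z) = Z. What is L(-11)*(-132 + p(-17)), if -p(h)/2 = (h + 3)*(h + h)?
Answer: -18428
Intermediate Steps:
p(h) = -4*h*(3 + h) (p(h) = -2*(h + 3)*(h + h) = -2*(3 + h)*2*h = -4*h*(3 + h))
L(Z) = 6 - Z
L(-11)*(-132 + p(-17)) = (6 - 1*(-11))*(-132 - 4*(-17)*(3 - 17)) = (6 + 11)*(-132 - 4*(-17)*(-14)) = 17*(-132 - 952) = 17*(-1084) = -18428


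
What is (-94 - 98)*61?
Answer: -11712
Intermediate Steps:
(-94 - 98)*61 = -192*61 = -11712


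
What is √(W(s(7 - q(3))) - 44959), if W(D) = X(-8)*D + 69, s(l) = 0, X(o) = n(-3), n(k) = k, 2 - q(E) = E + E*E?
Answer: 67*I*√10 ≈ 211.87*I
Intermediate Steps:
q(E) = 2 - E - E² (q(E) = 2 - (E + E*E) = 2 - (E + E²) = 2 + (-E - E²) = 2 - E - E²)
X(o) = -3
W(D) = 69 - 3*D (W(D) = -3*D + 69 = 69 - 3*D)
√(W(s(7 - q(3))) - 44959) = √((69 - 3*0) - 44959) = √((69 + 0) - 44959) = √(69 - 44959) = √(-44890) = 67*I*√10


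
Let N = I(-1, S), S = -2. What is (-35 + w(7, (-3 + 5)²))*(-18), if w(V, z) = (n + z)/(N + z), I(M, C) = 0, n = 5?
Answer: 1179/2 ≈ 589.50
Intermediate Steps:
N = 0
w(V, z) = (5 + z)/z (w(V, z) = (5 + z)/(0 + z) = (5 + z)/z)
(-35 + w(7, (-3 + 5)²))*(-18) = (-35 + (5 + (-3 + 5)²)/((-3 + 5)²))*(-18) = (-35 + (5 + 2²)/(2²))*(-18) = (-35 + (5 + 4)/4)*(-18) = (-35 + (¼)*9)*(-18) = (-35 + 9/4)*(-18) = -131/4*(-18) = 1179/2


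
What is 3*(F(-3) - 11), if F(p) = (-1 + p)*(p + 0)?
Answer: 3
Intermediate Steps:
F(p) = p*(-1 + p) (F(p) = (-1 + p)*p = p*(-1 + p))
3*(F(-3) - 11) = 3*(-3*(-1 - 3) - 11) = 3*(-3*(-4) - 11) = 3*(12 - 11) = 3*1 = 3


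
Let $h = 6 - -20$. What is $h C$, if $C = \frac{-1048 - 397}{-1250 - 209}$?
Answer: $\frac{37570}{1459} \approx 25.751$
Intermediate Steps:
$C = \frac{1445}{1459}$ ($C = - \frac{1445}{-1459} = \left(-1445\right) \left(- \frac{1}{1459}\right) = \frac{1445}{1459} \approx 0.9904$)
$h = 26$ ($h = 6 + 20 = 26$)
$h C = 26 \cdot \frac{1445}{1459} = \frac{37570}{1459}$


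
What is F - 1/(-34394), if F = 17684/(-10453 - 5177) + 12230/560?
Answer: 155849630641/7526095080 ≈ 20.708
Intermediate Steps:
F = 9062593/437640 (F = 17684/(-15630) + 12230*(1/560) = 17684*(-1/15630) + 1223/56 = -8842/7815 + 1223/56 = 9062593/437640 ≈ 20.708)
F - 1/(-34394) = 9062593/437640 - 1/(-34394) = 9062593/437640 - 1*(-1/34394) = 9062593/437640 + 1/34394 = 155849630641/7526095080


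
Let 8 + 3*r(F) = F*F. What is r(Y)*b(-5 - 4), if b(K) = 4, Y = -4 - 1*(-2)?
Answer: -16/3 ≈ -5.3333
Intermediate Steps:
Y = -2 (Y = -4 + 2 = -2)
r(F) = -8/3 + F²/3 (r(F) = -8/3 + (F*F)/3 = -8/3 + F²/3)
r(Y)*b(-5 - 4) = (-8/3 + (⅓)*(-2)²)*4 = (-8/3 + (⅓)*4)*4 = (-8/3 + 4/3)*4 = -4/3*4 = -16/3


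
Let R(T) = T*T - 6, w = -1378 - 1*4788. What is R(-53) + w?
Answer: -3363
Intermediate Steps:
w = -6166 (w = -1378 - 4788 = -6166)
R(T) = -6 + T² (R(T) = T² - 6 = -6 + T²)
R(-53) + w = (-6 + (-53)²) - 6166 = (-6 + 2809) - 6166 = 2803 - 6166 = -3363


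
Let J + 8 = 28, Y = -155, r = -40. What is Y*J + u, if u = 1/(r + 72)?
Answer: -99199/32 ≈ -3100.0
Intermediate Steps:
J = 20 (J = -8 + 28 = 20)
u = 1/32 (u = 1/(-40 + 72) = 1/32 ≈ 0.031250)
Y*J + u = -155*20 + 1/32 = -3100 + 1/32 = -99199/32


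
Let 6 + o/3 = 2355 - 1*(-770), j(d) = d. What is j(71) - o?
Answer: -9286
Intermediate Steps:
o = 9357 (o = -18 + 3*(2355 - 1*(-770)) = -18 + 3*(2355 + 770) = -18 + 3*3125 = -18 + 9375 = 9357)
j(71) - o = 71 - 1*9357 = 71 - 9357 = -9286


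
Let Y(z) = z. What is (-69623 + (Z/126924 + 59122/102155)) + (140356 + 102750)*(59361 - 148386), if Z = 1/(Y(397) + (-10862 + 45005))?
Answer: -387699070816453669113805/17913716757552 ≈ -2.1643e+10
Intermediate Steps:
Z = 1/34540 (Z = 1/(397 + (-10862 + 45005)) = 1/(397 + 34143) = 1/34540 ≈ 2.8952e-5)
(-69623 + (Z/126924 + 59122/102155)) + (140356 + 102750)*(59361 - 148386) = (-69623 + ((1/34540)/126924 + 59122/102155)) + (140356 + 102750)*(59361 - 148386) = (-69623 + ((1/34540)*(1/126924) + 59122*(1/102155))) + 243106*(-89025) = (-69623 + (1/4383954960 + 59122/102155)) - 21642511650 = (-69623 + 10367527409891/17913716757552) - 21642511650 = -1247196334283633005/17913716757552 - 21642511650 = -387699070816453669113805/17913716757552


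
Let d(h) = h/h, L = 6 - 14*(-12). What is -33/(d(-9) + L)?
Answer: -33/175 ≈ -0.18857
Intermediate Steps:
L = 174 (L = 6 + 168 = 174)
d(h) = 1
-33/(d(-9) + L) = -33/(1 + 174) = -33/175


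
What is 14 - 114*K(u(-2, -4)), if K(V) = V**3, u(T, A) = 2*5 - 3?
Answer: -39088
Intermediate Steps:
u(T, A) = 7 (u(T, A) = 10 - 3 = 7)
14 - 114*K(u(-2, -4)) = 14 - 114*7**3 = 14 - 114*343 = 14 - 39102 = -39088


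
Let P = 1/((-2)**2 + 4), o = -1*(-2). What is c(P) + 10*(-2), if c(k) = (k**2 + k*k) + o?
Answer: -575/32 ≈ -17.969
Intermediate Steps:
o = 2
P = 1/8 (P = 1/(4 + 4) = 1/8 ≈ 0.12500)
c(k) = 2 + 2*k**2 (c(k) = (k**2 + k*k) + 2 = (k**2 + k**2) + 2 = 2*k**2 + 2 = 2 + 2*k**2)
c(P) + 10*(-2) = (2 + 2*(1/8)**2) + 10*(-2) = (2 + 2*(1/64)) - 20 = (2 + 1/32) - 20 = 65/32 - 20 = -575/32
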